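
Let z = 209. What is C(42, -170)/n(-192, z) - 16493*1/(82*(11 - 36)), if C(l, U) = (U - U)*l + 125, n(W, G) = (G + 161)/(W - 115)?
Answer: -3628317/37925 ≈ -95.671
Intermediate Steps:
n(W, G) = (161 + G)/(-115 + W)
C(l, U) = 125 (C(l, U) = 0*l + 125 = 0 + 125 = 125)
C(42, -170)/n(-192, z) - 16493*1/(82*(11 - 36)) = 125/(((161 + 209)/(-115 - 192))) - 16493*1/(82*(11 - 36)) = 125/((370/(-307))) - 16493/(82*(-25)) = 125/((-1/307*370)) - 16493/(-2050) = 125/(-370/307) - 16493*(-1/2050) = 125*(-307/370) + 16493/2050 = -7675/74 + 16493/2050 = -3628317/37925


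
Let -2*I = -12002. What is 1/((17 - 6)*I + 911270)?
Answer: 1/977281 ≈ 1.0232e-6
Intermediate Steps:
I = 6001 (I = -1/2*(-12002) = 6001)
1/((17 - 6)*I + 911270) = 1/((17 - 6)*6001 + 911270) = 1/(11*6001 + 911270) = 1/(66011 + 911270) = 1/977281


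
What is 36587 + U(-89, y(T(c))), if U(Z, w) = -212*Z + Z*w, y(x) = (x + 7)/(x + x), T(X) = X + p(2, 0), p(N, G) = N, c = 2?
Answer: 442661/8 ≈ 55333.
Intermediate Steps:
T(X) = 2 + X (T(X) = X + 2 = 2 + X)
y(x) = (7 + x)/(2*x) (y(x) = (7 + x)/((2*x)) = (7 + x)*(1/(2*x)) = (7 + x)/(2*x))
36587 + U(-89, y(T(c))) = 36587 - 89*(-212 + (7 + (2 + 2))/(2*(2 + 2))) = 36587 - 89*(-212 + (½)*(7 + 4)/4) = 36587 - 89*(-212 + (½)*(¼)*11) = 36587 - 89*(-212 + 11/8) = 36587 - 89*(-1685/8) = 36587 + 149965/8 = 442661/8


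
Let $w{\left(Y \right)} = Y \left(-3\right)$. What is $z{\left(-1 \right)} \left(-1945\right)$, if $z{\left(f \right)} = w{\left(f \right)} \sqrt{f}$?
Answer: $- 5835 i \approx - 5835.0 i$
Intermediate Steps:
$w{\left(Y \right)} = - 3 Y$
$z{\left(f \right)} = - 3 f^{\frac{3}{2}}$ ($z{\left(f \right)} = - 3 f \sqrt{f} = - 3 f^{\frac{3}{2}}$)
$z{\left(-1 \right)} \left(-1945\right) = - 3 \left(-1\right)^{\frac{3}{2}} \left(-1945\right) = - 3 \left(- i\right) \left(-1945\right) = 3 i \left(-1945\right) = - 5835 i$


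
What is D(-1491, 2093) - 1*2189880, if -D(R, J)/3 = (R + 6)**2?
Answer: -8805555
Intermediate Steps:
D(R, J) = -3*(6 + R)**2 (D(R, J) = -3*(R + 6)**2 = -3*(6 + R)**2)
D(-1491, 2093) - 1*2189880 = -3*(6 - 1491)**2 - 1*2189880 = -3*(-1485)**2 - 2189880 = -3*2205225 - 2189880 = -6615675 - 2189880 = -8805555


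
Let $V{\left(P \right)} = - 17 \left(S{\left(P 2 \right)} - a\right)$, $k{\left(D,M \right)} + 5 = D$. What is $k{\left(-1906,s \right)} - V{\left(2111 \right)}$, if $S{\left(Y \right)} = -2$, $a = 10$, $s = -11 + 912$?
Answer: $-2115$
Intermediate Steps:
$s = 901$
$k{\left(D,M \right)} = -5 + D$
$V{\left(P \right)} = 204$ ($V{\left(P \right)} = - 17 \left(-2 - 10\right) = \left(-17\right) \left(-12\right) = 204$)
$k{\left(-1906,s \right)} - V{\left(2111 \right)} = \left(-5 - 1906\right) - 204 = -1911 - 204 = -2115$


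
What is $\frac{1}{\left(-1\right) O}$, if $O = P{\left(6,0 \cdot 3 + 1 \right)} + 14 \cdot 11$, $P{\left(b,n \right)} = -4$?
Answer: $- \frac{1}{150} \approx -0.0066667$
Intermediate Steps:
$O = 150$ ($O = -4 + 14 \cdot 11 = -4 + 154 = 150$)
$\frac{1}{\left(-1\right) O} = \frac{1}{\left(-1\right) 150} = \frac{1}{-150} = - \frac{1}{150}$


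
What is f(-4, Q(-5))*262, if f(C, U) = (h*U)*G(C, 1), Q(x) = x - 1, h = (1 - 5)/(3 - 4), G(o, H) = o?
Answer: 25152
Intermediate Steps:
h = 4 (h = -4/(-1) = -4*(-1) = 4)
Q(x) = -1 + x
f(C, U) = 4*C*U (f(C, U) = (4*U)*C = 4*C*U)
f(-4, Q(-5))*262 = (4*(-4)*(-1 - 5))*262 = (4*(-4)*(-6))*262 = 96*262 = 25152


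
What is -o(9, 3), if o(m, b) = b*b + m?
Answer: -18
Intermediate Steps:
o(m, b) = m + b**2 (o(m, b) = b**2 + m = m + b**2)
-o(9, 3) = -(9 + 3**2) = -(9 + 9) = -1*18 = -18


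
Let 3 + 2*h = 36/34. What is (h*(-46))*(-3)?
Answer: -2277/17 ≈ -133.94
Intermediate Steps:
h = -33/34 (h = -3/2 + (36/34)/2 = -3/2 + (36*(1/34))/2 = -3/2 + (½)*(18/17) = -3/2 + 9/17 = -33/34 ≈ -0.97059)
(h*(-46))*(-3) = -33/34*(-46)*(-3) = (759/17)*(-3) = -2277/17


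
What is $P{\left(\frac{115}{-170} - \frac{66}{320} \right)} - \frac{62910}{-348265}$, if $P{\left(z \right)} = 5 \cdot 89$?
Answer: $\frac{31008167}{69653} \approx 445.18$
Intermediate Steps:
$P{\left(z \right)} = 445$
$P{\left(\frac{115}{-170} - \frac{66}{320} \right)} - \frac{62910}{-348265} = 445 - \frac{62910}{-348265} = 445 - 62910 \left(- \frac{1}{348265}\right) = 445 - - \frac{12582}{69653} = 445 + \frac{12582}{69653} = \frac{31008167}{69653}$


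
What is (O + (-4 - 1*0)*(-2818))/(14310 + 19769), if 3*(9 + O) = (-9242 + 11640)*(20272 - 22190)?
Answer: -4565575/102237 ≈ -44.657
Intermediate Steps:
O = -4599391/3 (O = -9 + ((-9242 + 11640)*(20272 - 22190))/3 = -9 + (2398*(-1918))/3 = -9 + (⅓)*(-4599364) = -9 - 4599364/3 = -4599391/3 ≈ -1.5331e+6)
(O + (-4 - 1*0)*(-2818))/(14310 + 19769) = (-4599391/3 + (-4 - 1*0)*(-2818))/(14310 + 19769) = (-4599391/3 + (-4 + 0)*(-2818))/34079 = (-4599391/3 - 4*(-2818))*(1/34079) = (-4599391/3 + 11272)*(1/34079) = -4565575/3*1/34079 = -4565575/102237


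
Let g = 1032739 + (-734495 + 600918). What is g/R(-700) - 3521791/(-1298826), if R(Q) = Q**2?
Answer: 723383143453/159106185000 ≈ 4.5465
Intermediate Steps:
g = 899162 (g = 1032739 - 133577 = 899162)
g/R(-700) - 3521791/(-1298826) = 899162/((-700)**2) - 3521791/(-1298826) = 899162/490000 - 3521791*(-1/1298826) = 899162*(1/490000) + 3521791/1298826 = 449581/245000 + 3521791/1298826 = 723383143453/159106185000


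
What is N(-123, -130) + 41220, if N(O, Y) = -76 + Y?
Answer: 41014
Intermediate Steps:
N(-123, -130) + 41220 = (-76 - 130) + 41220 = -206 + 41220 = 41014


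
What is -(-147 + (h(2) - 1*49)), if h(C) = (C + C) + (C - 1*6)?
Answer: 196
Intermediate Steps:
h(C) = -6 + 3*C (h(C) = 2*C + (C - 6) = 2*C + (-6 + C) = -6 + 3*C)
-(-147 + (h(2) - 1*49)) = -(-147 + ((-6 + 3*2) - 1*49)) = -(-147 + ((-6 + 6) - 49)) = -(-147 + (0 - 49)) = -(-147 - 49) = -1*(-196) = 196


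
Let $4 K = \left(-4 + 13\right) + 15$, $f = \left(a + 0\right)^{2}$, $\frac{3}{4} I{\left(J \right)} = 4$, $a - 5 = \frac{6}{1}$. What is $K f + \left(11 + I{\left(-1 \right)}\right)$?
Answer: $\frac{2227}{3} \approx 742.33$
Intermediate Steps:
$a = 11$ ($a = 5 + \frac{6}{1} = 5 + 6 \cdot 1 = 5 + 6 = 11$)
$I{\left(J \right)} = \frac{16}{3}$ ($I{\left(J \right)} = \frac{4}{3} \cdot 4 = \frac{16}{3}$)
$f = 121$ ($f = \left(11 + 0\right)^{2} = 11^{2} = 121$)
$K = 6$ ($K = \frac{\left(-4 + 13\right) + 15}{4} = \frac{9 + 15}{4} = \frac{1}{4} \cdot 24 = 6$)
$K f + \left(11 + I{\left(-1 \right)}\right) = 6 \cdot 121 + \left(11 + \frac{16}{3}\right) = 726 + \frac{49}{3} = \frac{2227}{3}$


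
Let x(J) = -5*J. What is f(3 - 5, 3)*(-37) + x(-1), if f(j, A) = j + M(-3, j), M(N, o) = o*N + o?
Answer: -69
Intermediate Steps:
M(N, o) = o + N*o (M(N, o) = N*o + o = o + N*o)
f(j, A) = -j (f(j, A) = j + j*(1 - 3) = j + j*(-2) = j - 2*j = -j)
f(3 - 5, 3)*(-37) + x(-1) = -(3 - 5)*(-37) - 5*(-1) = -1*(-2)*(-37) + 5 = 2*(-37) + 5 = -74 + 5 = -69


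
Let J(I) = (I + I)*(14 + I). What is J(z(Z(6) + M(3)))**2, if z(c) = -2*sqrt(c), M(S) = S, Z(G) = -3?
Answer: 0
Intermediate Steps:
J(I) = 2*I*(14 + I) (J(I) = (2*I)*(14 + I) = 2*I*(14 + I))
J(z(Z(6) + M(3)))**2 = (2*(-2*sqrt(-3 + 3))*(14 - 2*sqrt(-3 + 3)))**2 = (2*(-2*sqrt(0))*(14 - 2*sqrt(0)))**2 = (2*(-2*0)*(14 - 2*0))**2 = (2*0*(14 + 0))**2 = (2*0*14)**2 = 0**2 = 0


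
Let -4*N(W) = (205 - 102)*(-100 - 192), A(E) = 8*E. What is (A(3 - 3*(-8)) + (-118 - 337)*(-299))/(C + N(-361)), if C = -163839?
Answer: -136261/156320 ≈ -0.87168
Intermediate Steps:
N(W) = 7519 (N(W) = -(205 - 102)*(-100 - 192)/4 = -103*(-292)/4 = -¼*(-30076) = 7519)
(A(3 - 3*(-8)) + (-118 - 337)*(-299))/(C + N(-361)) = (8*(3 - 3*(-8)) + (-118 - 337)*(-299))/(-163839 + 7519) = (8*(3 + 24) - 455*(-299))/(-156320) = (8*27 + 136045)*(-1/156320) = (216 + 136045)*(-1/156320) = 136261*(-1/156320) = -136261/156320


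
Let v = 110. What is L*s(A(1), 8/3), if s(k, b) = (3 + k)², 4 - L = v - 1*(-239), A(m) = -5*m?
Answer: -1380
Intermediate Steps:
L = -345 (L = 4 - (110 - 1*(-239)) = 4 - (110 + 239) = 4 - 1*349 = 4 - 349 = -345)
L*s(A(1), 8/3) = -345*(3 - 5*1)² = -345*(3 - 5)² = -345*(-2)² = -345*4 = -1380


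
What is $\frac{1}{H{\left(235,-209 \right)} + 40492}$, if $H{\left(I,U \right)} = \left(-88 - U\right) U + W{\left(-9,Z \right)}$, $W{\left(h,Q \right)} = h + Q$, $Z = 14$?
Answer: $\frac{1}{15208} \approx 6.5755 \cdot 10^{-5}$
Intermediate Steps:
$W{\left(h,Q \right)} = Q + h$
$H{\left(I,U \right)} = 5 + U \left(-88 - U\right)$ ($H{\left(I,U \right)} = \left(-88 - U\right) U + \left(14 - 9\right) = U \left(-88 - U\right) + 5 = 5 + U \left(-88 - U\right)$)
$\frac{1}{H{\left(235,-209 \right)} + 40492} = \frac{1}{\left(5 - \left(-209\right)^{2} - -18392\right) + 40492} = \frac{1}{\left(5 - 43681 + 18392\right) + 40492} = \frac{1}{-25284 + 40492} = \frac{1}{15208}$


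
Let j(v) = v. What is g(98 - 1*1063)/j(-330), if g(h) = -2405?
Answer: 481/66 ≈ 7.2879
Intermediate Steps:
g(98 - 1*1063)/j(-330) = -2405/(-330) = -2405*(-1/330) = 481/66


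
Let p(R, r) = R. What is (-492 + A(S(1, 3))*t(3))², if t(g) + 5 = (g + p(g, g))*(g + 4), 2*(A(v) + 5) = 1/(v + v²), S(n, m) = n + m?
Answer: 731323849/1600 ≈ 4.5708e+5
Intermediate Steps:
S(n, m) = m + n
A(v) = -5 + 1/(2*(v + v²))
t(g) = -5 + 2*g*(4 + g) (t(g) = -5 + (g + g)*(g + 4) = -5 + (2*g)*(4 + g) = -5 + 2*g*(4 + g))
(-492 + A(S(1, 3))*t(3))² = (-492 + ((1 - 10*(3 + 1) - 10*(3 + 1)²)/(2*(3 + 1)*(1 + (3 + 1))))*(-5 + 2*3² + 8*3))² = (-492 + ((½)*(1 - 10*4 - 10*4²)/(4*(1 + 4)))*(-5 + 2*9 + 24))² = (-492 + ((½)*(¼)*(1 - 40 - 10*16)/5)*(-5 + 18 + 24))² = (-492 + ((½)*(¼)*(⅕)*(1 - 40 - 160))*37)² = (-492 + ((½)*(¼)*(⅕)*(-199))*37)² = (-492 - 199/40*37)² = (-492 - 7363/40)² = (-27043/40)² = 731323849/1600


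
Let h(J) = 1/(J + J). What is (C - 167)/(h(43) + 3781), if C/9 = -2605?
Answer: -2030632/325167 ≈ -6.2449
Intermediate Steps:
C = -23445 (C = 9*(-2605) = -23445)
h(J) = 1/(2*J)
(C - 167)/(h(43) + 3781) = (-23445 - 167)/((1/2)/43 + 3781) = -23612/((1/2)*(1/43) + 3781) = -23612/(1/86 + 3781) = -23612/325167/86 = -23612*86/325167 = -2030632/325167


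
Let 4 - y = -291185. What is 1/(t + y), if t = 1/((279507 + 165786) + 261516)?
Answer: 706809/205815005902 ≈ 3.4342e-6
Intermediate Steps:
y = 291189 (y = 4 - 1*(-291185) = 4 + 291185 = 291189)
t = 1/706809 (t = 1/(445293 + 261516) = 1/706809 ≈ 1.4148e-6)
1/(t + y) = 1/(1/706809 + 291189) = 1/(205815005902/706809) = 706809/205815005902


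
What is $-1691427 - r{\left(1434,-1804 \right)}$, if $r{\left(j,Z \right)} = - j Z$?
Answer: $-4278363$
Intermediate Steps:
$r{\left(j,Z \right)} = - Z j$
$-1691427 - r{\left(1434,-1804 \right)} = -1691427 - \left(-1\right) \left(-1804\right) 1434 = -1691427 - 2586936 = -4278363$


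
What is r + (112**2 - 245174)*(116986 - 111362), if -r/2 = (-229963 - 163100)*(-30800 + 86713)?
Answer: 42646351918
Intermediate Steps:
r = 43954663038 (r = -2*(-229963 - 163100)*(-30800 + 86713) = -(-786126)*55913 = -2*(-21977331519) = 43954663038)
r + (112**2 - 245174)*(116986 - 111362) = 43954663038 + (112**2 - 245174)*(116986 - 111362) = 43954663038 + (12544 - 245174)*5624 = 43954663038 - 232630*5624 = 43954663038 - 1308311120 = 42646351918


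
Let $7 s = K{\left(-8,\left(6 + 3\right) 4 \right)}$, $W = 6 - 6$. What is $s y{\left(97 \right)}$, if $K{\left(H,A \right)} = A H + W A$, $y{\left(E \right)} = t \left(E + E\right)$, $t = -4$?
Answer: $\frac{223488}{7} \approx 31927.0$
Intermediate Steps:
$W = 0$
$y{\left(E \right)} = - 8 E$ ($y{\left(E \right)} = - 4 \left(E + E\right) = - 4 \cdot 2 E = - 8 E$)
$K{\left(H,A \right)} = A H$ ($K{\left(H,A \right)} = A H + 0 A = A H + 0 = A H$)
$s = - \frac{288}{7}$ ($s = \frac{\left(6 + 3\right) 4 \left(-8\right)}{7} = \frac{9 \cdot 4 \left(-8\right)}{7} = \frac{36 \left(-8\right)}{7} = \frac{1}{7} \left(-288\right) = - \frac{288}{7} \approx -41.143$)
$s y{\left(97 \right)} = - \frac{288 \left(\left(-8\right) 97\right)}{7} = \left(- \frac{288}{7}\right) \left(-776\right) = \frac{223488}{7}$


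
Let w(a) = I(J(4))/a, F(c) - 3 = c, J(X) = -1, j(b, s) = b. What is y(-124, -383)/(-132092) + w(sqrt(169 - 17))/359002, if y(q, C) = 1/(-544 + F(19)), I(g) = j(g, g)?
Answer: 1/68952024 - sqrt(38)/27284152 ≈ -2.1143e-7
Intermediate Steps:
F(c) = 3 + c
I(g) = g
y(q, C) = -1/522 (y(q, C) = 1/(-544 + (3 + 19)) = 1/(-544 + 22) = 1/(-522) = -1/522)
w(a) = -1/a
y(-124, -383)/(-132092) + w(sqrt(169 - 17))/359002 = -1/522/(-132092) - 1/(sqrt(169 - 17))/359002 = -1/522*(-1/132092) - 1/(sqrt(152))*(1/359002) = 1/68952024 - 1/(2*sqrt(38))*(1/359002) = 1/68952024 - sqrt(38)/76*(1/359002) = 1/68952024 - sqrt(38)/27284152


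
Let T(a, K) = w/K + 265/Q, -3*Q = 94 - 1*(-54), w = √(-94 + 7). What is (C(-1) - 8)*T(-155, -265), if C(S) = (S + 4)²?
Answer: -795/148 - I*√87/265 ≈ -5.3716 - 0.035198*I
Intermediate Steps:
w = I*√87 (w = √(-87) = I*√87 ≈ 9.3274*I)
C(S) = (4 + S)²
Q = -148/3 (Q = -(94 - 1*(-54))/3 = -(94 + 54)/3 = -⅓*148 = -148/3 ≈ -49.333)
T(a, K) = -795/148 + I*√87/K (T(a, K) = (I*√87)/K + 265/(-148/3) = I*√87/K + 265*(-3/148) = I*√87/K - 795/148 = -795/148 + I*√87/K)
(C(-1) - 8)*T(-155, -265) = ((4 - 1)² - 8)*(-795/148 + I*√87/(-265)) = (3² - 8)*(-795/148 + I*√87*(-1/265)) = (9 - 8)*(-795/148 - I*√87/265) = 1*(-795/148 - I*√87/265) = -795/148 - I*√87/265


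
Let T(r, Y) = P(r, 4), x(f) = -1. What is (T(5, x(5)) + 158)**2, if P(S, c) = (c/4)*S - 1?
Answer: 26244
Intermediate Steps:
P(S, c) = -1 + S*c/4 (P(S, c) = (c*(1/4))*S - 1 = (c/4)*S - 1 = S*c/4 - 1 = -1 + S*c/4)
T(r, Y) = -1 + r (T(r, Y) = -1 + (1/4)*r*4 = -1 + r)
(T(5, x(5)) + 158)**2 = ((-1 + 5) + 158)**2 = (4 + 158)**2 = 162**2 = 26244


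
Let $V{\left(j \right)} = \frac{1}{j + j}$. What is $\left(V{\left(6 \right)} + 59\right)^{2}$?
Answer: $\frac{502681}{144} \approx 3490.8$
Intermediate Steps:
$V{\left(j \right)} = \frac{1}{2 j}$
$\left(V{\left(6 \right)} + 59\right)^{2} = \left(\frac{1}{2 \cdot 6} + 59\right)^{2} = \left(\frac{1}{2} \cdot \frac{1}{6} + 59\right)^{2} = \left(\frac{1}{12} + 59\right)^{2} = \left(\frac{709}{12}\right)^{2} = \frac{502681}{144}$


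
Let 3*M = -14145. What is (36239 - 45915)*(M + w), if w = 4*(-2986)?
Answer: 161192484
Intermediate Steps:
M = -4715 (M = (1/3)*(-14145) = -4715)
w = -11944
(36239 - 45915)*(M + w) = (36239 - 45915)*(-4715 - 11944) = -9676*(-16659) = 161192484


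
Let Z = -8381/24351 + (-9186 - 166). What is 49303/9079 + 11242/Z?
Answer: 6740786873/1594172531 ≈ 4.2284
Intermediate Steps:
Z = -227738933/24351 (Z = -8381*1/24351 - 9352 = -8381/24351 - 9352 = -227738933/24351 ≈ -9352.3)
49303/9079 + 11242/Z = 49303/9079 + 11242/(-227738933/24351) = 49303*(1/9079) + 11242*(-24351/227738933) = 49303/9079 - 273753942/227738933 = 6740786873/1594172531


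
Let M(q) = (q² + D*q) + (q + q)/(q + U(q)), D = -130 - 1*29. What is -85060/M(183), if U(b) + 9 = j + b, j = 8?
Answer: -15523450/801723 ≈ -19.363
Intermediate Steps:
U(b) = -1 + b (U(b) = -9 + (8 + b) = -1 + b)
D = -159 (D = -130 - 29 = -159)
M(q) = q² - 159*q + 2*q/(-1 + 2*q) (M(q) = (q² - 159*q) + (q + q)/(q + (-1 + q)) = (q² - 159*q) + (2*q)/(-1 + 2*q) = (q² - 159*q) + 2*q/(-1 + 2*q) = q² - 159*q + 2*q/(-1 + 2*q))
-85060/M(183) = -85060*(-1 + 2*183)/(183*(161 - 319*183 + 2*183²)) = -85060*(-1 + 366)/(183*(161 - 58377 + 2*33489)) = -85060*365/(183*(161 - 58377 + 66978)) = -85060/(183*(1/365)*8762) = -85060/1603446/365 = -85060*365/1603446 = -15523450/801723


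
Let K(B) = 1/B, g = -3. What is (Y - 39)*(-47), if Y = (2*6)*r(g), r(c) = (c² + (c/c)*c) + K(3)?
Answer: -1739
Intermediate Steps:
K(B) = 1/B
r(c) = ⅓ + c + c² (r(c) = (c² + (c/c)*c) + 1/3 = (c² + 1*c) + ⅓ = (c² + c) + ⅓ = (c + c²) + ⅓ = ⅓ + c + c²)
Y = 76 (Y = (2*6)*(⅓ - 3 + (-3)²) = 12*(⅓ - 3 + 9) = 12*(19/3) = 76)
(Y - 39)*(-47) = (76 - 39)*(-47) = 37*(-47) = -1739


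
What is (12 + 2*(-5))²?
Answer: 4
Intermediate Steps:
(12 + 2*(-5))² = (12 - 10)² = 2² = 4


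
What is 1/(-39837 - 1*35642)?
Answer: -1/75479 ≈ -1.3249e-5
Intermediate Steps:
1/(-39837 - 1*35642) = 1/(-39837 - 35642) = 1/(-75479) = -1/75479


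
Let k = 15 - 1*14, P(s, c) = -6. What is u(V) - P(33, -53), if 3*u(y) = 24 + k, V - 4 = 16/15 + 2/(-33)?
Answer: 43/3 ≈ 14.333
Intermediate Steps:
k = 1 (k = 15 - 14 = 1)
V = 826/165 (V = 4 + (16/15 + 2/(-33)) = 4 + (16*(1/15) + 2*(-1/33)) = 4 + (16/15 - 2/33) = 4 + 166/165 = 826/165 ≈ 5.0061)
u(y) = 25/3 (u(y) = (24 + 1)/3 = (⅓)*25 = 25/3)
u(V) - P(33, -53) = 25/3 - 1*(-6) = 25/3 + 6 = 43/3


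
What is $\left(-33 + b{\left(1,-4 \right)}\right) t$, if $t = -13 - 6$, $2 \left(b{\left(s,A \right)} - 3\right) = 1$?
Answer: $\frac{1121}{2} \approx 560.5$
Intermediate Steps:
$b{\left(s,A \right)} = \frac{7}{2}$ ($b{\left(s,A \right)} = 3 + \frac{1}{2} \cdot 1 = 3 + \frac{1}{2} = \frac{7}{2}$)
$t = -19$
$\left(-33 + b{\left(1,-4 \right)}\right) t = \left(-33 + \frac{7}{2}\right) \left(-19\right) = \left(- \frac{59}{2}\right) \left(-19\right) = \frac{1121}{2}$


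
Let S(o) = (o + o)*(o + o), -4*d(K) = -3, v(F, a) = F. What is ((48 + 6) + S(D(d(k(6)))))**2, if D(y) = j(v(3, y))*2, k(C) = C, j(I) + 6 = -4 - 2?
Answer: 5560164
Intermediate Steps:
j(I) = -12 (j(I) = -6 + (-4 - 2) = -6 - 6 = -12)
d(K) = 3/4 (d(K) = -1/4*(-3) = 3/4)
D(y) = -24 (D(y) = -12*2 = -24)
S(o) = 4*o**2 (S(o) = (2*o)*(2*o) = 4*o**2)
((48 + 6) + S(D(d(k(6)))))**2 = ((48 + 6) + 4*(-24)**2)**2 = (54 + 4*576)**2 = (54 + 2304)**2 = 2358**2 = 5560164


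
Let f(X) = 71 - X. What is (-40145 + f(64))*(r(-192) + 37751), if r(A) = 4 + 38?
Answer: -1516935434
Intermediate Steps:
r(A) = 42
(-40145 + f(64))*(r(-192) + 37751) = (-40145 + (71 - 1*64))*(42 + 37751) = (-40145 + (71 - 64))*37793 = (-40145 + 7)*37793 = -40138*37793 = -1516935434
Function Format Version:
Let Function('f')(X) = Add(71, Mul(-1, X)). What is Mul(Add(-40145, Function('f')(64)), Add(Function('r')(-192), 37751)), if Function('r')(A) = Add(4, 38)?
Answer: -1516935434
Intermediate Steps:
Function('r')(A) = 42
Mul(Add(-40145, Function('f')(64)), Add(Function('r')(-192), 37751)) = Mul(Add(-40145, Add(71, Mul(-1, 64))), Add(42, 37751)) = Mul(Add(-40145, Add(71, -64)), 37793) = Mul(Add(-40145, 7), 37793) = Mul(-40138, 37793) = -1516935434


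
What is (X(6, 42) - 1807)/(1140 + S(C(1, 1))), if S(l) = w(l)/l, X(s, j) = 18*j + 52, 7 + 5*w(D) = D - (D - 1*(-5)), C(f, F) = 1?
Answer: -555/632 ≈ -0.87816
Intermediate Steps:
w(D) = -12/5 (w(D) = -7/5 + (D - (D - 1*(-5)))/5 = -7/5 + (D - (D + 5))/5 = -7/5 + (D - (5 + D))/5 = -7/5 + (D + (-5 - D))/5 = -7/5 + (⅕)*(-5) = -7/5 - 1 = -12/5)
X(s, j) = 52 + 18*j
S(l) = -12/(5*l)
(X(6, 42) - 1807)/(1140 + S(C(1, 1))) = ((52 + 18*42) - 1807)/(1140 - 12/5/1) = ((52 + 756) - 1807)/(1140 - 12/5*1) = (808 - 1807)/(1140 - 12/5) = -999/5688/5 = -999*5/5688 = -555/632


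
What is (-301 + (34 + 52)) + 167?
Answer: -48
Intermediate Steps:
(-301 + (34 + 52)) + 167 = (-301 + 86) + 167 = -215 + 167 = -48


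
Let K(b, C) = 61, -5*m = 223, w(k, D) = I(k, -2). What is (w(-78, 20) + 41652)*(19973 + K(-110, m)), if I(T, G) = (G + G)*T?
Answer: 840706776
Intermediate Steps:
I(T, G) = 2*G*T (I(T, G) = (2*G)*T = 2*G*T)
w(k, D) = -4*k (w(k, D) = 2*(-2)*k = -4*k)
m = -223/5 (m = -⅕*223 = -223/5 ≈ -44.600)
(w(-78, 20) + 41652)*(19973 + K(-110, m)) = (-4*(-78) + 41652)*(19973 + 61) = (312 + 41652)*20034 = 41964*20034 = 840706776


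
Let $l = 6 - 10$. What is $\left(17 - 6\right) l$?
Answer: $-44$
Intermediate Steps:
$l = -4$ ($l = 6 - 10 = -4$)
$\left(17 - 6\right) l = \left(17 - 6\right) \left(-4\right) = 11 \left(-4\right) = -44$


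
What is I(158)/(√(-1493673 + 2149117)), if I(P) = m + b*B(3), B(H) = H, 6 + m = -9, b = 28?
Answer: 69*√163861/327722 ≈ 0.085228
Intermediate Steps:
m = -15 (m = -6 - 9 = -15)
I(P) = 69 (I(P) = -15 + 28*3 = -15 + 84 = 69)
I(158)/(√(-1493673 + 2149117)) = 69/(√(-1493673 + 2149117)) = 69/(√655444) = 69/((2*√163861)) = 69*(√163861/327722) = 69*√163861/327722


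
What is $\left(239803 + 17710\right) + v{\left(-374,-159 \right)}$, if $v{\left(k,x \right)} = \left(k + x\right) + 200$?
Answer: $257180$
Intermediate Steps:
$v{\left(k,x \right)} = 200 + k + x$
$\left(239803 + 17710\right) + v{\left(-374,-159 \right)} = \left(239803 + 17710\right) - 333 = 257513 - 333 = 257180$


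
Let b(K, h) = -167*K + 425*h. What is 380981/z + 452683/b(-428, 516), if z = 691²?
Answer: 326927662779/138840015256 ≈ 2.3547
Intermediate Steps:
z = 477481
380981/z + 452683/b(-428, 516) = 380981/477481 + 452683/(-167*(-428) + 425*516) = 380981*(1/477481) + 452683/(71476 + 219300) = 380981/477481 + 452683/290776 = 326927662779/138840015256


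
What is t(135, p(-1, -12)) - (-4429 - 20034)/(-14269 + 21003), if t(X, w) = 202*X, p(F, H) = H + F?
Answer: 183660643/6734 ≈ 27274.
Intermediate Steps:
p(F, H) = F + H
t(135, p(-1, -12)) - (-4429 - 20034)/(-14269 + 21003) = 202*135 - (-4429 - 20034)/(-14269 + 21003) = 27270 - (-24463)/6734 = 27270 - 1*(-24463/6734) = 27270 + 24463/6734 = 183660643/6734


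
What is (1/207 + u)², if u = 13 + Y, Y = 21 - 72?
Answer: 61858225/42849 ≈ 1443.6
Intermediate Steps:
Y = -51
u = -38 (u = 13 - 51 = -38)
(1/207 + u)² = (1/207 - 38)² = (-7865/207)² = 61858225/42849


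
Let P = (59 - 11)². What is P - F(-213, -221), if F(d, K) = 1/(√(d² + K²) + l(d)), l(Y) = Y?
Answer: 112529451/48841 - √94210/48841 ≈ 2304.0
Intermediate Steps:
P = 2304 (P = 48² = 2304)
F(d, K) = 1/(d + √(K² + d²)) (F(d, K) = 1/(√(d² + K²) + d) = 1/(√(K² + d²) + d) = 1/(d + √(K² + d²)))
P - F(-213, -221) = 2304 - 1/(-213 + √((-221)² + (-213)²)) = 2304 - 1/(-213 + √(48841 + 45369)) = 2304 - 1/(-213 + √94210)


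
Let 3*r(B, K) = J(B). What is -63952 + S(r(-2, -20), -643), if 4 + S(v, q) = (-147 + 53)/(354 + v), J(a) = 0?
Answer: -11320259/177 ≈ -63956.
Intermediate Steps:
r(B, K) = 0 (r(B, K) = (⅓)*0 = 0)
S(v, q) = -4 - 94/(354 + v) (S(v, q) = -4 + (-147 + 53)/(354 + v) = -4 - 94/(354 + v))
-63952 + S(r(-2, -20), -643) = -63952 + 2*(-755 - 2*0)/(354 + 0) = -63952 + 2*(-755 + 0)/354 = -63952 + 2*(1/354)*(-755) = -63952 - 755/177 = -11320259/177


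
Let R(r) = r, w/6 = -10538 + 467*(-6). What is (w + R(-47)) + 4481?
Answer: -75606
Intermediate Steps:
w = -80040 (w = 6*(-10538 + 467*(-6)) = 6*(-10538 - 2802) = 6*(-13340) = -80040)
(w + R(-47)) + 4481 = (-80040 - 47) + 4481 = -80087 + 4481 = -75606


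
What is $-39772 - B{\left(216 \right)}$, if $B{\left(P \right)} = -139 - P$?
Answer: $-39417$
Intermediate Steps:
$-39772 - B{\left(216 \right)} = -39772 - \left(-139 - 216\right) = -39772 - -355 = -39772 + 355 = -39417$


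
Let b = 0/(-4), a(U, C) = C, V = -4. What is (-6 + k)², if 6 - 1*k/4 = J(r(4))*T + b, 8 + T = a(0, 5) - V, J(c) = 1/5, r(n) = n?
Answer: 7396/25 ≈ 295.84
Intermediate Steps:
J(c) = ⅕
b = 0 (b = 0*(-¼) = 0)
T = 1 (T = -8 + (5 - 1*(-4)) = -8 + (5 + 4) = -8 + 9 = 1)
k = 116/5 (k = 24 - 4*((⅕)*1 + 0) = 24 - 4*(⅕ + 0) = 24 - 4*⅕ = 24 - ⅘ = 116/5 ≈ 23.200)
(-6 + k)² = (-6 + 116/5)² = (86/5)² = 7396/25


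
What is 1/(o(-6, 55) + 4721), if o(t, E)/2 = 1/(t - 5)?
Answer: 11/51929 ≈ 0.00021183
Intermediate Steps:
o(t, E) = 2/(-5 + t) (o(t, E) = 2/(t - 5) = 2/(-5 + t))
1/(o(-6, 55) + 4721) = 1/(2/(-5 - 6) + 4721) = 1/(2/(-11) + 4721) = 1/(2*(-1/11) + 4721) = 1/(-2/11 + 4721) = 1/(51929/11) = 11/51929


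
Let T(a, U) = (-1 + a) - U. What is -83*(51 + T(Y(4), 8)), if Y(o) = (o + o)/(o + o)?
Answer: -3569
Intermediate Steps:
Y(o) = 1 (Y(o) = (2*o)/((2*o)) = (2*o)*(1/(2*o)) = 1)
T(a, U) = -1 + a - U
-83*(51 + T(Y(4), 8)) = -83*(51 + (-1 + 1 - 1*8)) = -83*(51 + (-1 + 1 - 8)) = -83*(51 - 8) = -83*43 = -3569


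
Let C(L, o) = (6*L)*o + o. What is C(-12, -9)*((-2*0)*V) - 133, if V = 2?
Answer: -133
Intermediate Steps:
C(L, o) = o + 6*L*o (C(L, o) = 6*L*o + o = o + 6*L*o)
C(-12, -9)*((-2*0)*V) - 133 = (-9*(1 + 6*(-12)))*(-2*0*2) - 133 = (-9*(1 - 72))*(0*2) - 133 = -9*(-71)*0 - 133 = 639*0 - 133 = 0 - 133 = -133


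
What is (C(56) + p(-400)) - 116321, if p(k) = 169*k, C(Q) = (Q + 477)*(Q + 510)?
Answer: 117757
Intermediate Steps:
C(Q) = (477 + Q)*(510 + Q)
(C(56) + p(-400)) - 116321 = ((243270 + 56**2 + 987*56) + 169*(-400)) - 116321 = ((243270 + 3136 + 55272) - 67600) - 116321 = (301678 - 67600) - 116321 = 234078 - 116321 = 117757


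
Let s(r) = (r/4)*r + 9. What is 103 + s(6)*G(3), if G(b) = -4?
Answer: 31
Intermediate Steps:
s(r) = 9 + r²/4 (s(r) = (r*(¼))*r + 9 = (r/4)*r + 9 = r²/4 + 9 = 9 + r²/4)
103 + s(6)*G(3) = 103 + (9 + (¼)*6²)*(-4) = 103 + (9 + (¼)*36)*(-4) = 103 + (9 + 9)*(-4) = 103 + 18*(-4) = 103 - 72 = 31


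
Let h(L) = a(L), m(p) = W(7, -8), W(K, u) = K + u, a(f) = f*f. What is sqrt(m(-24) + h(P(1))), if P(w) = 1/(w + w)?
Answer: I*sqrt(3)/2 ≈ 0.86602*I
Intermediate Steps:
P(w) = 1/(2*w)
a(f) = f**2
m(p) = -1 (m(p) = 7 - 8 = -1)
h(L) = L**2
sqrt(m(-24) + h(P(1))) = sqrt(-1 + ((1/2)/1)**2) = sqrt(-1 + ((1/2)*1)**2) = sqrt(-1 + (1/2)**2) = sqrt(-1 + 1/4) = sqrt(-3/4) = I*sqrt(3)/2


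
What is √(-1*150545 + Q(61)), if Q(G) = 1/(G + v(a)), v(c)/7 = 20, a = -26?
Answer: 2*I*√1520542086/201 ≈ 388.0*I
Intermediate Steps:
v(c) = 140 (v(c) = 7*20 = 140)
Q(G) = 1/(140 + G) (Q(G) = 1/(G + 140) = 1/(140 + G))
√(-1*150545 + Q(61)) = √(-1*150545 + 1/(140 + 61)) = √(-150545 + 1/201) = √(-30259544/201) = 2*I*√1520542086/201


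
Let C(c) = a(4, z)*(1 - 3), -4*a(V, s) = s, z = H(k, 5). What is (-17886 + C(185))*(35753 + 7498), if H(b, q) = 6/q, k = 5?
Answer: -3867807177/5 ≈ -7.7356e+8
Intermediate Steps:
z = 6/5 ≈ 1.2000
a(V, s) = -s/4
C(c) = ⅗ (C(c) = (-¼*6/5)*(1 - 3) = -3/10*(-2) = ⅗)
(-17886 + C(185))*(35753 + 7498) = (-17886 + ⅗)*(35753 + 7498) = -89427/5*43251 = -3867807177/5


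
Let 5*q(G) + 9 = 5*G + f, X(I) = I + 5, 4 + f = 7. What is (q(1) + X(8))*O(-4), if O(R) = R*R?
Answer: 1024/5 ≈ 204.80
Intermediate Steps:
f = 3 (f = -4 + 7 = 3)
O(R) = R**2
X(I) = 5 + I
q(G) = -6/5 + G (q(G) = -9/5 + (5*G + 3)/5 = -9/5 + (3 + 5*G)/5 = -9/5 + (3/5 + G) = -6/5 + G)
(q(1) + X(8))*O(-4) = ((-6/5 + 1) + (5 + 8))*(-4)**2 = (-1/5 + 13)*16 = (64/5)*16 = 1024/5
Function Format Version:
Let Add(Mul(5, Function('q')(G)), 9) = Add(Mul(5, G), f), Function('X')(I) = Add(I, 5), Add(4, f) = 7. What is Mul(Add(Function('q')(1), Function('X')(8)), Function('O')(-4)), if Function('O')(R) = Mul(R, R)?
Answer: Rational(1024, 5) ≈ 204.80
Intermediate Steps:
f = 3 (f = Add(-4, 7) = 3)
Function('O')(R) = Pow(R, 2)
Function('X')(I) = Add(5, I)
Function('q')(G) = Add(Rational(-6, 5), G) (Function('q')(G) = Add(Rational(-9, 5), Mul(Rational(1, 5), Add(Mul(5, G), 3))) = Add(Rational(-9, 5), Mul(Rational(1, 5), Add(3, Mul(5, G)))) = Add(Rational(-9, 5), Add(Rational(3, 5), G)) = Add(Rational(-6, 5), G))
Mul(Add(Function('q')(1), Function('X')(8)), Function('O')(-4)) = Mul(Add(Add(Rational(-6, 5), 1), Add(5, 8)), Pow(-4, 2)) = Mul(Add(Rational(-1, 5), 13), 16) = Mul(Rational(64, 5), 16) = Rational(1024, 5)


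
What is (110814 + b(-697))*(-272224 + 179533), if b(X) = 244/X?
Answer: -7159185333774/697 ≈ -1.0271e+10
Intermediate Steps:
(110814 + b(-697))*(-272224 + 179533) = (110814 + 244/(-697))*(-272224 + 179533) = (110814 + 244*(-1/697))*(-92691) = (110814 - 244/697)*(-92691) = (77237114/697)*(-92691) = -7159185333774/697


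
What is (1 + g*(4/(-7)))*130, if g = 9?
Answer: -3770/7 ≈ -538.57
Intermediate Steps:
(1 + g*(4/(-7)))*130 = (1 + 9*(4/(-7)))*130 = (1 + 9*(4*(-1/7)))*130 = (1 + 9*(-4/7))*130 = (1 - 36/7)*130 = -29/7*130 = -3770/7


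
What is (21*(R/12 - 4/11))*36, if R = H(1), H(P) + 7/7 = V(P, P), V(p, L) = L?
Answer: -3024/11 ≈ -274.91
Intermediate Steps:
H(P) = -1 + P
R = 0 (R = -1 + 1 = 0)
(21*(R/12 - 4/11))*36 = (21*(0/12 - 4/11))*36 = (21*(0*(1/12) - 4*1/11))*36 = (21*(0 - 4/11))*36 = (21*(-4/11))*36 = -84/11*36 = -3024/11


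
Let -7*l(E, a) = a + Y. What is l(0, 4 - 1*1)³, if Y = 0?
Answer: -27/343 ≈ -0.078717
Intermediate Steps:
l(E, a) = -a/7 (l(E, a) = -(a + 0)/7 = -a/7)
l(0, 4 - 1*1)³ = (-(4 - 1*1)/7)³ = (-(4 - 1)/7)³ = (-⅐*3)³ = (-3/7)³ = -27/343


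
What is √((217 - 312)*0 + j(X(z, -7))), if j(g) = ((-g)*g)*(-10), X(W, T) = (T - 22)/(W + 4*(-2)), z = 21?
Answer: 29*√10/13 ≈ 7.0543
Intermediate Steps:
X(W, T) = (-22 + T)/(-8 + W) (X(W, T) = (-22 + T)/(W - 8) = (-22 + T)/(-8 + W))
j(g) = 10*g² (j(g) = -g²*(-10) = 10*g²)
√((217 - 312)*0 + j(X(z, -7))) = √((217 - 312)*0 + 10*((-22 - 7)/(-8 + 21))²) = √(-95*0 + 10*(-29/13)²) = √(0 + 10*((1/13)*(-29))²) = √(0 + 10*(-29/13)²) = √(0 + 10*(841/169)) = √(0 + 8410/169) = √(8410/169) = 29*√10/13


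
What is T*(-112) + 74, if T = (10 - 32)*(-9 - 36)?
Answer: -110806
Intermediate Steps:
T = 990 (T = -22*(-45) = 990)
T*(-112) + 74 = 990*(-112) + 74 = -110880 + 74 = -110806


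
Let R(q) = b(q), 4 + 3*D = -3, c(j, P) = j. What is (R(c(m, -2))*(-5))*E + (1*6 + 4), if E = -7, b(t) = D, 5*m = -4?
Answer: -215/3 ≈ -71.667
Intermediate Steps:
m = -⅘ (m = (⅕)*(-4) = -⅘ ≈ -0.80000)
D = -7/3 (D = -4/3 + (⅓)*(-3) = -4/3 - 1 = -7/3 ≈ -2.3333)
b(t) = -7/3
R(q) = -7/3
(R(c(m, -2))*(-5))*E + (1*6 + 4) = -7/3*(-5)*(-7) + (1*6 + 4) = (35/3)*(-7) + (6 + 4) = -245/3 + 10 = -215/3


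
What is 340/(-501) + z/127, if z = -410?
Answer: -248590/63627 ≈ -3.9070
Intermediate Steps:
340/(-501) + z/127 = 340/(-501) - 410/127 = 340*(-1/501) - 410*1/127 = -340/501 - 410/127 = -248590/63627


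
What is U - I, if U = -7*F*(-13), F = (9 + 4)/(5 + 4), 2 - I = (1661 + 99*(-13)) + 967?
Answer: 13234/9 ≈ 1470.4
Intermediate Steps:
I = -1339 (I = 2 - ((1661 + 99*(-13)) + 967) = 2 - ((1661 - 1287) + 967) = 2 - (374 + 967) = 2 - 1*1341 = 2 - 1341 = -1339)
F = 13/9 ≈ 1.4444
U = 1183/9 (U = -7*13/9*(-13) = -91/9*(-13) = 1183/9 ≈ 131.44)
U - I = 1183/9 - 1*(-1339) = 1183/9 + 1339 = 13234/9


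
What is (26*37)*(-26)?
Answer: -25012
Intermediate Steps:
(26*37)*(-26) = 962*(-26) = -25012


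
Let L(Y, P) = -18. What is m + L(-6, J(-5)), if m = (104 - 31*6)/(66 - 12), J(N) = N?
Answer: -527/27 ≈ -19.519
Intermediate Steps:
m = -41/27 (m = (104 - 186)/54 = -82*1/54 = -41/27 ≈ -1.5185)
m + L(-6, J(-5)) = -41/27 - 18 = -527/27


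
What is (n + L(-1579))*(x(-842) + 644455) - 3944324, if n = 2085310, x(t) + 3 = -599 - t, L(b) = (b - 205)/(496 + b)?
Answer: 1455970090110338/1083 ≈ 1.3444e+12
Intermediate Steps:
L(b) = (-205 + b)/(496 + b)
x(t) = -602 - t (x(t) = -3 + (-599 - t) = -602 - t)
(n + L(-1579))*(x(-842) + 644455) - 3944324 = (2085310 + (-205 - 1579)/(496 - 1579))*((-602 - 1*(-842)) + 644455) - 3944324 = (2085310 - 1784/(-1083))*((-602 + 842) + 644455) - 3944324 = (2085310 - 1/1083*(-1784))*(240 + 644455) - 3944324 = (2085310 + 1784/1083)*644695 - 3944324 = (2258392514/1083)*644695 - 3944324 = 1455974361813230/1083 - 3944324 = 1455970090110338/1083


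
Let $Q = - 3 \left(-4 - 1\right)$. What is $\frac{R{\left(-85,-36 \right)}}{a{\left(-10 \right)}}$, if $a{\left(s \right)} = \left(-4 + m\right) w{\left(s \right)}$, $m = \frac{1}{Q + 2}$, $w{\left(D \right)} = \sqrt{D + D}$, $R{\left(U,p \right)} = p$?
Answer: $- \frac{306 i \sqrt{5}}{335} \approx - 2.0425 i$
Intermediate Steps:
$Q = 15$ ($Q = \left(-3\right) \left(-5\right) = 15$)
$w{\left(D \right)} = \sqrt{2} \sqrt{D}$ ($w{\left(D \right)} = \sqrt{2 D} = \sqrt{2} \sqrt{D}$)
$m = \frac{1}{17}$ ($m = \frac{1}{15 + 2} = \frac{1}{17} \approx 0.058824$)
$a{\left(s \right)} = - \frac{67 \sqrt{2} \sqrt{s}}{17}$ ($a{\left(s \right)} = \left(-4 + \frac{1}{17}\right) \sqrt{2} \sqrt{s} = - \frac{67 \sqrt{2} \sqrt{s}}{17}$)
$\frac{R{\left(-85,-36 \right)}}{a{\left(-10 \right)}} = - \frac{36}{\left(- \frac{67}{17}\right) \sqrt{2} \sqrt{-10}} = - \frac{36}{\left(- \frac{67}{17}\right) \sqrt{2} i \sqrt{10}} = - \frac{36}{\left(- \frac{134}{17}\right) i \sqrt{5}} = - 36 \frac{17 i \sqrt{5}}{670} = - \frac{306 i \sqrt{5}}{335}$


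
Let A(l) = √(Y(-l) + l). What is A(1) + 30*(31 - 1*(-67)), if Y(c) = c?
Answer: 2940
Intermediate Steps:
A(l) = 0 (A(l) = √(-l + l) = √0 = 0)
A(1) + 30*(31 - 1*(-67)) = 0 + 30*(31 - 1*(-67)) = 0 + 30*(31 + 67) = 0 + 30*98 = 0 + 2940 = 2940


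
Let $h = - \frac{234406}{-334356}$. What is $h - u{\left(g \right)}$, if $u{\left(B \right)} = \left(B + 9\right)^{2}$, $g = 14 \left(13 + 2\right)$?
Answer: $- \frac{8017906855}{167178} \approx -47960.0$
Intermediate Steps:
$g = 210$ ($g = 14 \cdot 15 = 210$)
$h = \frac{117203}{167178}$ ($h = \left(-234406\right) \left(- \frac{1}{334356}\right) = \frac{117203}{167178} \approx 0.70107$)
$u{\left(B \right)} = \left(9 + B\right)^{2}$
$h - u{\left(g \right)} = \frac{117203}{167178} - \left(9 + 210\right)^{2} = \frac{117203}{167178} - 219^{2} = \frac{117203}{167178} - 47961 = - \frac{8017906855}{167178}$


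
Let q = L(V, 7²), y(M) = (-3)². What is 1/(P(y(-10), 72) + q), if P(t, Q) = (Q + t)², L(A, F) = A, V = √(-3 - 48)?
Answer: 2187/14348924 - I*√51/43046772 ≈ 0.00015242 - 1.659e-7*I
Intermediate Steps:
y(M) = 9
V = I*√51 (V = √(-51) = I*√51 ≈ 7.1414*I)
q = I*√51 ≈ 7.1414*I
1/(P(y(-10), 72) + q) = 1/((72 + 9)² + I*√51) = 1/(81² + I*√51) = 1/(6561 + I*√51)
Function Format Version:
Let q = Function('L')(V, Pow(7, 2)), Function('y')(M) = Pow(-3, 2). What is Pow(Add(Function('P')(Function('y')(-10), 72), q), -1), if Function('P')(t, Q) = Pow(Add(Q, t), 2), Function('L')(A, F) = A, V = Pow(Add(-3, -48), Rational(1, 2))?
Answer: Add(Rational(2187, 14348924), Mul(Rational(-1, 43046772), I, Pow(51, Rational(1, 2)))) ≈ Add(0.00015242, Mul(-1.6590e-7, I))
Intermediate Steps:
Function('y')(M) = 9
V = Mul(I, Pow(51, Rational(1, 2))) (V = Pow(-51, Rational(1, 2)) = Mul(I, Pow(51, Rational(1, 2))) ≈ Mul(7.1414, I))
q = Mul(I, Pow(51, Rational(1, 2))) ≈ Mul(7.1414, I)
Pow(Add(Function('P')(Function('y')(-10), 72), q), -1) = Pow(Add(Pow(Add(72, 9), 2), Mul(I, Pow(51, Rational(1, 2)))), -1) = Pow(Add(Pow(81, 2), Mul(I, Pow(51, Rational(1, 2)))), -1) = Pow(Add(6561, Mul(I, Pow(51, Rational(1, 2)))), -1)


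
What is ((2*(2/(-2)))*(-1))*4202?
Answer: 8404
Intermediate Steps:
((2*(2/(-2)))*(-1))*4202 = ((2*(2*(-½)))*(-1))*4202 = ((2*(-1))*(-1))*4202 = -2*(-1)*4202 = 2*4202 = 8404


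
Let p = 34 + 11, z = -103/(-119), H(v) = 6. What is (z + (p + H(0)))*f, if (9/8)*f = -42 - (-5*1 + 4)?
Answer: -2024416/1071 ≈ -1890.2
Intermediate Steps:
z = 103/119 (z = -103*(-1/119) = 103/119 ≈ 0.86555)
p = 45
f = -328/9 (f = 8*(-42 - (-5*1 + 4))/9 = 8*(-42 - (-5 + 4))/9 = 8*(-42 - 1*(-1))/9 = 8*(-42 + 1)/9 = (8/9)*(-41) = -328/9 ≈ -36.444)
(z + (p + H(0)))*f = (103/119 + (45 + 6))*(-328/9) = (103/119 + 51)*(-328/9) = (6172/119)*(-328/9) = -2024416/1071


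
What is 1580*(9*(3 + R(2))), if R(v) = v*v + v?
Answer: 127980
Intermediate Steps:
R(v) = v + v² (R(v) = v² + v = v + v²)
1580*(9*(3 + R(2))) = 1580*(9*(3 + 2*(1 + 2))) = 1580*(9*(3 + 2*3)) = 1580*(9*(3 + 6)) = 1580*(9*9) = 1580*81 = 127980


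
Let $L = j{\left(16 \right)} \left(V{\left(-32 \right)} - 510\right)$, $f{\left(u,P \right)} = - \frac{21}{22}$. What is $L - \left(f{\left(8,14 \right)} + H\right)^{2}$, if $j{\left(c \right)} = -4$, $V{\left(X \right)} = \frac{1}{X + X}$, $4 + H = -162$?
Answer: $- \frac{50014155}{1936} \approx -25834.0$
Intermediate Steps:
$H = -166$ ($H = -4 - 162 = -166$)
$V{\left(X \right)} = \frac{1}{2 X}$
$f{\left(u,P \right)} = - \frac{21}{22}$ ($f{\left(u,P \right)} = \left(-21\right) \frac{1}{22} = - \frac{21}{22}$)
$L = \frac{32641}{16}$ ($L = - 4 \left(\frac{1}{2 \left(-32\right)} - 510\right) = - 4 \left(\frac{1}{2} \left(- \frac{1}{32}\right) - 510\right) = - 4 \left(- \frac{1}{64} - 510\right) = \left(-4\right) \left(- \frac{32641}{64}\right) = \frac{32641}{16} \approx 2040.1$)
$L - \left(f{\left(8,14 \right)} + H\right)^{2} = \frac{32641}{16} - \left(- \frac{21}{22} - 166\right)^{2} = \frac{32641}{16} - \left(- \frac{3673}{22}\right)^{2} = \frac{32641}{16} - \frac{13490929}{484} = - \frac{50014155}{1936}$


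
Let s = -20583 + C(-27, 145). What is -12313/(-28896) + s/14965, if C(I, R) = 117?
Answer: -58160213/61775520 ≈ -0.94148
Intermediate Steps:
s = -20466 (s = -20583 + 117 = -20466)
-12313/(-28896) + s/14965 = -12313/(-28896) - 20466/14965 = -12313*(-1/28896) - 20466*1/14965 = 1759/4128 - 20466/14965 = -58160213/61775520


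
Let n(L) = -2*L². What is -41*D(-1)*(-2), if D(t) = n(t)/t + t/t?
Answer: 246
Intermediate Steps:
D(t) = 1 - 2*t (D(t) = (-2*t²)/t + t/t = -2*t + 1 = 1 - 2*t)
-41*D(-1)*(-2) = -41*(1 - 2*(-1))*(-2) = -41*(1 + 2)*(-2) = -41*3*(-2) = -123*(-2) = 246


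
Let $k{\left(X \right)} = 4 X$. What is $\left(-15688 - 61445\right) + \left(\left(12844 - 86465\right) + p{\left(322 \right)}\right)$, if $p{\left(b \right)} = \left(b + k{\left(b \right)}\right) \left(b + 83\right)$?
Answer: $501296$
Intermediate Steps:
$p{\left(b \right)} = 5 b \left(83 + b\right)$ ($p{\left(b \right)} = \left(b + 4 b\right) \left(b + 83\right) = 5 b \left(83 + b\right)$)
$\left(-15688 - 61445\right) + \left(\left(12844 - 86465\right) + p{\left(322 \right)}\right) = \left(-15688 - 61445\right) + \left(\left(12844 - 86465\right) + 5 \cdot 322 \left(83 + 322\right)\right) = -77133 - \left(73621 - 652050\right) = -77133 + \left(-73621 + 652050\right) = -77133 + 578429 = 501296$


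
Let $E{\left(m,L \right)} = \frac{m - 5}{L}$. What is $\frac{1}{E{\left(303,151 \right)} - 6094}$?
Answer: $- \frac{151}{919896} \approx -0.00016415$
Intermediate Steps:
$E{\left(m,L \right)} = \frac{-5 + m}{L}$
$\frac{1}{E{\left(303,151 \right)} - 6094} = \frac{1}{\frac{-5 + 303}{151} - 6094} = \frac{1}{\frac{1}{151} \cdot 298 - 6094} = \frac{1}{\frac{298}{151} - 6094} = \frac{1}{- \frac{919896}{151}} = - \frac{151}{919896}$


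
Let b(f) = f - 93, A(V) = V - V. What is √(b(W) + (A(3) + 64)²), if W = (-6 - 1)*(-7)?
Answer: 2*√1013 ≈ 63.655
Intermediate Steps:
A(V) = 0
W = 49 (W = -7*(-7) = 49)
b(f) = -93 + f
√(b(W) + (A(3) + 64)²) = √((-93 + 49) + (0 + 64)²) = √(-44 + 64²) = √(-44 + 4096) = √4052 = 2*√1013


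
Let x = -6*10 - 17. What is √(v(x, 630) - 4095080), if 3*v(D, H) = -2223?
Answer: I*√4095821 ≈ 2023.8*I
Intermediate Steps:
x = -77 (x = -60 - 17 = -77)
v(D, H) = -741 (v(D, H) = (⅓)*(-2223) = -741)
√(v(x, 630) - 4095080) = √(-741 - 4095080) = √(-4095821) = I*√4095821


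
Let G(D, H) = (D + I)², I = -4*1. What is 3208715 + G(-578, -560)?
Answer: 3547439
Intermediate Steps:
I = -4
G(D, H) = (-4 + D)² (G(D, H) = (D - 4)² = (-4 + D)²)
3208715 + G(-578, -560) = 3208715 + (-4 - 578)² = 3208715 + (-582)² = 3208715 + 338724 = 3547439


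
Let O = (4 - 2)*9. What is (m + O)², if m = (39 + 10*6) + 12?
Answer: 16641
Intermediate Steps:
O = 18 (O = 2*9 = 18)
m = 111 (m = (39 + 60) + 12 = 99 + 12 = 111)
(m + O)² = (111 + 18)² = 129² = 16641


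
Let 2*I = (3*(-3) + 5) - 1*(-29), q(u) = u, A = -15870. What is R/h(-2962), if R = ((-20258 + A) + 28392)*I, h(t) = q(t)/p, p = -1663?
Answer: -80406050/1481 ≈ -54292.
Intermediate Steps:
h(t) = -t/1663 (h(t) = t/(-1663) = t*(-1/1663) = -t/1663)
I = 25/2 (I = ((3*(-3) + 5) - 1*(-29))/2 = ((-9 + 5) + 29)/2 = (-4 + 29)/2 = (1/2)*25 = 25/2 ≈ 12.500)
R = -96700 (R = ((-20258 - 15870) + 28392)*(25/2) = (-36128 + 28392)*(25/2) = -7736*25/2 = -96700)
R/h(-2962) = -96700/((-1/1663*(-2962))) = -96700/2962/1663 = -96700*1663/2962 = -80406050/1481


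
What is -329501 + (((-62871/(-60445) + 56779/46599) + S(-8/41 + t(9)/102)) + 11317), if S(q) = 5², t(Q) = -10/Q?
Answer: -128020662047123/402382365 ≈ -3.1816e+5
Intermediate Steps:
S(q) = 25
-329501 + (((-62871/(-60445) + 56779/46599) + S(-8/41 + t(9)/102)) + 11317) = -329501 + (((-62871/(-60445) + 56779/46599) + 25) + 11317) = -329501 + (((-62871*(-1/60445) + 56779*(1/46599)) + 25) + 11317) = -329501 + (((62871/60445 + 56779/46599) + 25) + 11317) = -329501 + ((908818912/402382365 + 25) + 11317) = -329501 + (10968378037/402382365 + 11317) = -329501 + 4564729602742/402382365 = -128020662047123/402382365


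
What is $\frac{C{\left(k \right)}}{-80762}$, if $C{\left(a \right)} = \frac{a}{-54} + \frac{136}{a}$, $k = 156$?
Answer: $\frac{118}{4724577} \approx 2.4976 \cdot 10^{-5}$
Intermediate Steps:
$C{\left(a \right)} = \frac{136}{a} - \frac{a}{54}$ ($C{\left(a \right)} = a \left(- \frac{1}{54}\right) + \frac{136}{a} = - \frac{a}{54} + \frac{136}{a} = \frac{136}{a} - \frac{a}{54}$)
$\frac{C{\left(k \right)}}{-80762} = \frac{\frac{136}{156} - \frac{26}{9}}{-80762} = \left(136 \cdot \frac{1}{156} - \frac{26}{9}\right) \left(- \frac{1}{80762}\right) = \left(\frac{34}{39} - \frac{26}{9}\right) \left(- \frac{1}{80762}\right) = \left(- \frac{236}{117}\right) \left(- \frac{1}{80762}\right) = \frac{118}{4724577}$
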